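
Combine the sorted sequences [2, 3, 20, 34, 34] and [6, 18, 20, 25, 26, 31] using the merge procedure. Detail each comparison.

Merging process:

Compare 2 vs 6: take 2 from left. Merged: [2]
Compare 3 vs 6: take 3 from left. Merged: [2, 3]
Compare 20 vs 6: take 6 from right. Merged: [2, 3, 6]
Compare 20 vs 18: take 18 from right. Merged: [2, 3, 6, 18]
Compare 20 vs 20: take 20 from left. Merged: [2, 3, 6, 18, 20]
Compare 34 vs 20: take 20 from right. Merged: [2, 3, 6, 18, 20, 20]
Compare 34 vs 25: take 25 from right. Merged: [2, 3, 6, 18, 20, 20, 25]
Compare 34 vs 26: take 26 from right. Merged: [2, 3, 6, 18, 20, 20, 25, 26]
Compare 34 vs 31: take 31 from right. Merged: [2, 3, 6, 18, 20, 20, 25, 26, 31]
Append remaining from left: [34, 34]. Merged: [2, 3, 6, 18, 20, 20, 25, 26, 31, 34, 34]

Final merged array: [2, 3, 6, 18, 20, 20, 25, 26, 31, 34, 34]
Total comparisons: 9

The merged array is [2, 3, 6, 18, 20, 20, 25, 26, 31, 34, 34], requiring 9 comparisons. The merge step runs in O(n) time where n is the total number of elements.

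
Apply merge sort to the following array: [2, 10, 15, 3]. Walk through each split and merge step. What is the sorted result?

Merge sort trace:

Split: [2, 10, 15, 3] -> [2, 10] and [15, 3]
  Split: [2, 10] -> [2] and [10]
  Merge: [2] + [10] -> [2, 10]
  Split: [15, 3] -> [15] and [3]
  Merge: [15] + [3] -> [3, 15]
Merge: [2, 10] + [3, 15] -> [2, 3, 10, 15]

Final sorted array: [2, 3, 10, 15]

The merge sort proceeds by recursively splitting the array and merging sorted halves.
After all merges, the sorted array is [2, 3, 10, 15].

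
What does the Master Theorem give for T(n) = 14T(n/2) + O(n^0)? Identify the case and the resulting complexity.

Master Theorem for T(n) = 14T(n/2) + O(n^0):

a = 14, b = 2, c = 0
log_b(a) = log_2(14) = 3.8074

Case 1: c = 0 < log_2(14) = 3.8074
T(n) = O(n^(log_2 14))

For T(n) = 14T(n/2) + O(n^0): log_2(14) = 3.8074. This is Case 1 of the Master Theorem (c < log_b(a), work dominated by leaves), giving O(n^(log_2 14)).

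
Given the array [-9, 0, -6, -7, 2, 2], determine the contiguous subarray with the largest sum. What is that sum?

Using Kadane's algorithm on [-9, 0, -6, -7, 2, 2]:

Scanning through the array:
Position 1 (value 0): max_ending_here = 0, max_so_far = 0
Position 2 (value -6): max_ending_here = -6, max_so_far = 0
Position 3 (value -7): max_ending_here = -7, max_so_far = 0
Position 4 (value 2): max_ending_here = 2, max_so_far = 2
Position 5 (value 2): max_ending_here = 4, max_so_far = 4

Maximum subarray: [2, 2]
Maximum sum: 4

The maximum subarray is [2, 2] with sum 4. This subarray runs from index 4 to index 5.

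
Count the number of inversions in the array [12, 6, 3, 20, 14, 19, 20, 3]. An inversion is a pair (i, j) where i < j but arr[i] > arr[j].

Finding inversions in [12, 6, 3, 20, 14, 19, 20, 3]:

(0, 1): arr[0]=12 > arr[1]=6
(0, 2): arr[0]=12 > arr[2]=3
(0, 7): arr[0]=12 > arr[7]=3
(1, 2): arr[1]=6 > arr[2]=3
(1, 7): arr[1]=6 > arr[7]=3
(3, 4): arr[3]=20 > arr[4]=14
(3, 5): arr[3]=20 > arr[5]=19
(3, 7): arr[3]=20 > arr[7]=3
(4, 7): arr[4]=14 > arr[7]=3
(5, 7): arr[5]=19 > arr[7]=3
(6, 7): arr[6]=20 > arr[7]=3

Total inversions: 11

The array has 11 inversion(s): (0,1), (0,2), (0,7), (1,2), (1,7), (3,4), (3,5), (3,7), (4,7), (5,7), (6,7). Each pair (i,j) satisfies i < j and arr[i] > arr[j].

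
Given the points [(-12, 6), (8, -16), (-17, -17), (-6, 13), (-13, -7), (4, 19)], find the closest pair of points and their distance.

Computing all pairwise distances among 6 points:

d((-12, 6), (8, -16)) = 29.7321
d((-12, 6), (-17, -17)) = 23.5372
d((-12, 6), (-6, 13)) = 9.2195 <-- minimum
d((-12, 6), (-13, -7)) = 13.0384
d((-12, 6), (4, 19)) = 20.6155
d((8, -16), (-17, -17)) = 25.02
d((8, -16), (-6, 13)) = 32.2025
d((8, -16), (-13, -7)) = 22.8473
d((8, -16), (4, 19)) = 35.2278
d((-17, -17), (-6, 13)) = 31.9531
d((-17, -17), (-13, -7)) = 10.7703
d((-17, -17), (4, 19)) = 41.6773
d((-6, 13), (-13, -7)) = 21.1896
d((-6, 13), (4, 19)) = 11.6619
d((-13, -7), (4, 19)) = 31.0644

Closest pair: (-12, 6) and (-6, 13) with distance 9.2195

The closest pair is (-12, 6) and (-6, 13) with Euclidean distance 9.2195. For 6 points, brute-force pairwise comparison is shown above. For large n, the divide-and-conquer algorithm (sort by x, recurse on halves, check the dividing strip) achieves O(n log n).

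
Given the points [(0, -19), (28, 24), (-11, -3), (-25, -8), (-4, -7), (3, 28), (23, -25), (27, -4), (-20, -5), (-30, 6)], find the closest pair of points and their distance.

Computing all pairwise distances among 10 points:

d((0, -19), (28, 24)) = 51.3128
d((0, -19), (-11, -3)) = 19.4165
d((0, -19), (-25, -8)) = 27.313
d((0, -19), (-4, -7)) = 12.6491
d((0, -19), (3, 28)) = 47.0956
d((0, -19), (23, -25)) = 23.7697
d((0, -19), (27, -4)) = 30.8869
d((0, -19), (-20, -5)) = 24.4131
d((0, -19), (-30, 6)) = 39.0512
d((28, 24), (-11, -3)) = 47.4342
d((28, 24), (-25, -8)) = 61.9112
d((28, 24), (-4, -7)) = 44.5533
d((28, 24), (3, 28)) = 25.318
d((28, 24), (23, -25)) = 49.2544
d((28, 24), (27, -4)) = 28.0179
d((28, 24), (-20, -5)) = 56.0803
d((28, 24), (-30, 6)) = 60.7289
d((-11, -3), (-25, -8)) = 14.8661
d((-11, -3), (-4, -7)) = 8.0623
d((-11, -3), (3, 28)) = 34.0147
d((-11, -3), (23, -25)) = 40.4969
d((-11, -3), (27, -4)) = 38.0132
d((-11, -3), (-20, -5)) = 9.2195
d((-11, -3), (-30, 6)) = 21.0238
d((-25, -8), (-4, -7)) = 21.0238
d((-25, -8), (3, 28)) = 45.607
d((-25, -8), (23, -25)) = 50.9215
d((-25, -8), (27, -4)) = 52.1536
d((-25, -8), (-20, -5)) = 5.831 <-- minimum
d((-25, -8), (-30, 6)) = 14.8661
d((-4, -7), (3, 28)) = 35.6931
d((-4, -7), (23, -25)) = 32.45
d((-4, -7), (27, -4)) = 31.1448
d((-4, -7), (-20, -5)) = 16.1245
d((-4, -7), (-30, 6)) = 29.0689
d((3, 28), (23, -25)) = 56.648
d((3, 28), (27, -4)) = 40.0
d((3, 28), (-20, -5)) = 40.2244
d((3, 28), (-30, 6)) = 39.6611
d((23, -25), (27, -4)) = 21.3776
d((23, -25), (-20, -5)) = 47.4236
d((23, -25), (-30, 6)) = 61.4003
d((27, -4), (-20, -5)) = 47.0106
d((27, -4), (-30, 6)) = 57.8705
d((-20, -5), (-30, 6)) = 14.8661

Closest pair: (-25, -8) and (-20, -5) with distance 5.831

The closest pair is (-25, -8) and (-20, -5) with Euclidean distance 5.831. For 10 points, brute-force pairwise comparison is shown above. For large n, the divide-and-conquer algorithm (sort by x, recurse on halves, check the dividing strip) achieves O(n log n).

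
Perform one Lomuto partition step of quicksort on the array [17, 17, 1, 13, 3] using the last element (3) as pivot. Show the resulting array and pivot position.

Lomuto partition with pivot = 3:

Initial array: [17, 17, 1, 13, 3]

arr[0]=17 > 3: no swap
arr[1]=17 > 3: no swap
arr[2]=1 <= 3: swap with position 0, array becomes [1, 17, 17, 13, 3]
arr[3]=13 > 3: no swap

Place pivot at position 1: [1, 3, 17, 13, 17]
Pivot position: 1

After partitioning with pivot 3, the array becomes [1, 3, 17, 13, 17]. The pivot is placed at index 1. All elements to the left of the pivot are <= 3, and all elements to the right are > 3.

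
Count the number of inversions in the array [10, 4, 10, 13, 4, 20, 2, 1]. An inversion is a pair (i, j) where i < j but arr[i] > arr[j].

Finding inversions in [10, 4, 10, 13, 4, 20, 2, 1]:

(0, 1): arr[0]=10 > arr[1]=4
(0, 4): arr[0]=10 > arr[4]=4
(0, 6): arr[0]=10 > arr[6]=2
(0, 7): arr[0]=10 > arr[7]=1
(1, 6): arr[1]=4 > arr[6]=2
(1, 7): arr[1]=4 > arr[7]=1
(2, 4): arr[2]=10 > arr[4]=4
(2, 6): arr[2]=10 > arr[6]=2
(2, 7): arr[2]=10 > arr[7]=1
(3, 4): arr[3]=13 > arr[4]=4
(3, 6): arr[3]=13 > arr[6]=2
(3, 7): arr[3]=13 > arr[7]=1
(4, 6): arr[4]=4 > arr[6]=2
(4, 7): arr[4]=4 > arr[7]=1
(5, 6): arr[5]=20 > arr[6]=2
(5, 7): arr[5]=20 > arr[7]=1
(6, 7): arr[6]=2 > arr[7]=1

Total inversions: 17

The array has 17 inversion(s): (0,1), (0,4), (0,6), (0,7), (1,6), (1,7), (2,4), (2,6), (2,7), (3,4), (3,6), (3,7), (4,6), (4,7), (5,6), (5,7), (6,7). Each pair (i,j) satisfies i < j and arr[i] > arr[j].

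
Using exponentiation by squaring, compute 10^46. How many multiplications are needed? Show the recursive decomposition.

Computing 10^46 by squaring (build up from 10^1; each line after the first costs one multiplication):

10^1 = 10
10^2 = (10^1)^2 = 10^2 = 100
10^4 = (10^2)^2 = 100^2 = 10000
10^5 = 10 * 10^4 = 10 * 10000 = 100000
10^10 = (10^5)^2 = 100000^2 = 10000000000
10^11 = 10 * 10^10 = 10 * 10000000000 = 100000000000
10^22 = (10^11)^2 = 100000000000^2 = 10000000000000000000000
10^23 = 10 * 10^22 = 10 * 10000000000000000000000 = 100000000000000000000000
10^46 = (10^23)^2 = 100000000000000000000000^2 = 10000000000000000000000000000000000000000000000

Result: 10000000000000000000000000000000000000000000000
Multiplications needed: 8 (8 lines after 10^1)

10^46 = 10000000000000000000000000000000000000000000000. Using exponentiation by squaring, this requires 8 multiplications. The key idea: if the exponent is even, square the half-power; if odd, multiply by the base once.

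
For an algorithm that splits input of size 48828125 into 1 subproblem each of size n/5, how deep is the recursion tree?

For divide and conquer with division factor 5:

Problem sizes at each level:
Level 0: 48828125
Level 1: 9765625
Level 2: 1953125
Level 3: 390625
Level 4: 78125
Level 5: 15625
Level 6: 3125
Level 7: 625
Level 8: 125
Level 9: 25
Level 10: 5
Level 11: 1

The root is level 0 and the size-1 base case is level 11 (the tree spans levels 0 through 11, i.e. 12 levels counting the root), so the depth is the number of divisions: log_5(48828125) = 11

The recursion tree depth is log_5(48828125) = 11. At each level, the problem size is divided by 5, so it takes 11 divisions to reduce to a base case of size 1. The algorithm makes 1 recursive call at each level.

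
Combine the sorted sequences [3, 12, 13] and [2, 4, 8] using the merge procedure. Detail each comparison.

Merging process:

Compare 3 vs 2: take 2 from right. Merged: [2]
Compare 3 vs 4: take 3 from left. Merged: [2, 3]
Compare 12 vs 4: take 4 from right. Merged: [2, 3, 4]
Compare 12 vs 8: take 8 from right. Merged: [2, 3, 4, 8]
Append remaining from left: [12, 13]. Merged: [2, 3, 4, 8, 12, 13]

Final merged array: [2, 3, 4, 8, 12, 13]
Total comparisons: 4

The merged array is [2, 3, 4, 8, 12, 13], requiring 4 comparisons. The merge step runs in O(n) time where n is the total number of elements.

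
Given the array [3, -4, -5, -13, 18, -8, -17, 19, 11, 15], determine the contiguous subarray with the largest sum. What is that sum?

Using Kadane's algorithm on [3, -4, -5, -13, 18, -8, -17, 19, 11, 15]:

Scanning through the array:
Position 1 (value -4): max_ending_here = -1, max_so_far = 3
Position 2 (value -5): max_ending_here = -5, max_so_far = 3
Position 3 (value -13): max_ending_here = -13, max_so_far = 3
Position 4 (value 18): max_ending_here = 18, max_so_far = 18
Position 5 (value -8): max_ending_here = 10, max_so_far = 18
Position 6 (value -17): max_ending_here = -7, max_so_far = 18
Position 7 (value 19): max_ending_here = 19, max_so_far = 19
Position 8 (value 11): max_ending_here = 30, max_so_far = 30
Position 9 (value 15): max_ending_here = 45, max_so_far = 45

Maximum subarray: [19, 11, 15]
Maximum sum: 45

The maximum subarray is [19, 11, 15] with sum 45. This subarray runs from index 7 to index 9.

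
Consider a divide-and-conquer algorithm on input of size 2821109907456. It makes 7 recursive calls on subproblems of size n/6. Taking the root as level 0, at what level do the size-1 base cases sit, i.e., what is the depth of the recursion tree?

For divide and conquer with division factor 6:

Problem sizes at each level:
Level 0: 2821109907456
Level 1: 470184984576
Level 2: 78364164096
Level 3: 13060694016
Level 4: 2176782336
Level 5: 362797056
Level 6: 60466176
Level 7: 10077696
Level 8: 1679616
Level 9: 279936
Level 10: 46656
Level 11: 7776
Level 12: 1296
Level 13: 216
Level 14: 36
Level 15: 6
Level 16: 1

The root is level 0 and the size-1 base case is level 16 (the tree spans levels 0 through 16, i.e. 17 levels counting the root), so the depth is the number of divisions: log_6(2821109907456) = 16

The recursion tree depth is log_6(2821109907456) = 16. At each level, the problem size is divided by 6, so it takes 16 divisions to reduce to a base case of size 1. The algorithm makes 7 recursive calls at each level.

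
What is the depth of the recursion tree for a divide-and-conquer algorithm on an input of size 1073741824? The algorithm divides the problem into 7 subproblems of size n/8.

For divide and conquer with division factor 8:

Problem sizes at each level:
Level 0: 1073741824
Level 1: 134217728
Level 2: 16777216
Level 3: 2097152
Level 4: 262144
Level 5: 32768
Level 6: 4096
Level 7: 512
Level 8: 64
Level 9: 8
Level 10: 1

The root is level 0 and the size-1 base case is level 10 (the tree spans levels 0 through 10, i.e. 11 levels counting the root), so the depth is the number of divisions: log_8(1073741824) = 10

The recursion tree depth is log_8(1073741824) = 10. At each level, the problem size is divided by 8, so it takes 10 divisions to reduce to a base case of size 1. The algorithm makes 7 recursive calls at each level.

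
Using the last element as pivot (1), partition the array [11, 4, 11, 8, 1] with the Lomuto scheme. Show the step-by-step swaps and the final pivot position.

Lomuto partition with pivot = 1:

Initial array: [11, 4, 11, 8, 1]

arr[0]=11 > 1: no swap
arr[1]=4 > 1: no swap
arr[2]=11 > 1: no swap
arr[3]=8 > 1: no swap

Place pivot at position 0: [1, 4, 11, 8, 11]
Pivot position: 0

After partitioning with pivot 1, the array becomes [1, 4, 11, 8, 11]. The pivot is placed at index 0. All elements to the left of the pivot are <= 1, and all elements to the right are > 1.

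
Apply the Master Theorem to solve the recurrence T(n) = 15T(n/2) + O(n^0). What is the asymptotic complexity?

Master Theorem for T(n) = 15T(n/2) + O(n^0):

a = 15, b = 2, c = 0
log_b(a) = log_2(15) = 3.9069

Case 1: c = 0 < log_2(15) = 3.9069
T(n) = O(n^(log_2 15))

For T(n) = 15T(n/2) + O(n^0): log_2(15) = 3.9069. This is Case 1 of the Master Theorem (c < log_b(a), work dominated by leaves), giving O(n^(log_2 15)).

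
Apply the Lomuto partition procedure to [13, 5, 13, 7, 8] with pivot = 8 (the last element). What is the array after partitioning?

Lomuto partition with pivot = 8:

Initial array: [13, 5, 13, 7, 8]

arr[0]=13 > 8: no swap
arr[1]=5 <= 8: swap with position 0, array becomes [5, 13, 13, 7, 8]
arr[2]=13 > 8: no swap
arr[3]=7 <= 8: swap with position 1, array becomes [5, 7, 13, 13, 8]

Place pivot at position 2: [5, 7, 8, 13, 13]
Pivot position: 2

After partitioning with pivot 8, the array becomes [5, 7, 8, 13, 13]. The pivot is placed at index 2. All elements to the left of the pivot are <= 8, and all elements to the right are > 8.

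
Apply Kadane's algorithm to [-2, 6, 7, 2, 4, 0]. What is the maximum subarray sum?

Using Kadane's algorithm on [-2, 6, 7, 2, 4, 0]:

Scanning through the array:
Position 1 (value 6): max_ending_here = 6, max_so_far = 6
Position 2 (value 7): max_ending_here = 13, max_so_far = 13
Position 3 (value 2): max_ending_here = 15, max_so_far = 15
Position 4 (value 4): max_ending_here = 19, max_so_far = 19
Position 5 (value 0): max_ending_here = 19, max_so_far = 19

Maximum subarray: [6, 7, 2, 4]
Maximum sum: 19

The maximum subarray is [6, 7, 2, 4] with sum 19. This subarray runs from index 1 to index 4.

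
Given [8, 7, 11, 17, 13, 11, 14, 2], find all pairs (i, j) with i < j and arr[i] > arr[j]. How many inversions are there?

Finding inversions in [8, 7, 11, 17, 13, 11, 14, 2]:

(0, 1): arr[0]=8 > arr[1]=7
(0, 7): arr[0]=8 > arr[7]=2
(1, 7): arr[1]=7 > arr[7]=2
(2, 7): arr[2]=11 > arr[7]=2
(3, 4): arr[3]=17 > arr[4]=13
(3, 5): arr[3]=17 > arr[5]=11
(3, 6): arr[3]=17 > arr[6]=14
(3, 7): arr[3]=17 > arr[7]=2
(4, 5): arr[4]=13 > arr[5]=11
(4, 7): arr[4]=13 > arr[7]=2
(5, 7): arr[5]=11 > arr[7]=2
(6, 7): arr[6]=14 > arr[7]=2

Total inversions: 12

The array has 12 inversion(s): (0,1), (0,7), (1,7), (2,7), (3,4), (3,5), (3,6), (3,7), (4,5), (4,7), (5,7), (6,7). Each pair (i,j) satisfies i < j and arr[i] > arr[j].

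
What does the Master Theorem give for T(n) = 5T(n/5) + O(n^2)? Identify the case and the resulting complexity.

Master Theorem for T(n) = 5T(n/5) + O(n^2):

a = 5, b = 5, c = 2
log_b(a) = log_5(5) = 1.0000

Case 3: c = 2 > log_5(5) = 1.0000
T(n) = O(n^2) = O(n^2)

For T(n) = 5T(n/5) + O(n^2): log_5(5) = 1.0000. This is Case 3 of the Master Theorem (c > log_b(a), work dominated by root), giving O(n^2).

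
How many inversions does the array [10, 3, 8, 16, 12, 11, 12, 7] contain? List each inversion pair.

Finding inversions in [10, 3, 8, 16, 12, 11, 12, 7]:

(0, 1): arr[0]=10 > arr[1]=3
(0, 2): arr[0]=10 > arr[2]=8
(0, 7): arr[0]=10 > arr[7]=7
(2, 7): arr[2]=8 > arr[7]=7
(3, 4): arr[3]=16 > arr[4]=12
(3, 5): arr[3]=16 > arr[5]=11
(3, 6): arr[3]=16 > arr[6]=12
(3, 7): arr[3]=16 > arr[7]=7
(4, 5): arr[4]=12 > arr[5]=11
(4, 7): arr[4]=12 > arr[7]=7
(5, 7): arr[5]=11 > arr[7]=7
(6, 7): arr[6]=12 > arr[7]=7

Total inversions: 12

The array has 12 inversion(s): (0,1), (0,2), (0,7), (2,7), (3,4), (3,5), (3,6), (3,7), (4,5), (4,7), (5,7), (6,7). Each pair (i,j) satisfies i < j and arr[i] > arr[j].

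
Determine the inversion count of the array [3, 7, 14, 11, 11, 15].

Finding inversions in [3, 7, 14, 11, 11, 15]:

(2, 3): arr[2]=14 > arr[3]=11
(2, 4): arr[2]=14 > arr[4]=11

Total inversions: 2

The array has 2 inversion(s): (2,3), (2,4). Each pair (i,j) satisfies i < j and arr[i] > arr[j].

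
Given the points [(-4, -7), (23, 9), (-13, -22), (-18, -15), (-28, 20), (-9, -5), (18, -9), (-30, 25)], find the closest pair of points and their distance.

Computing all pairwise distances among 8 points:

d((-4, -7), (23, 9)) = 31.3847
d((-4, -7), (-13, -22)) = 17.4929
d((-4, -7), (-18, -15)) = 16.1245
d((-4, -7), (-28, 20)) = 36.1248
d((-4, -7), (-9, -5)) = 5.3852 <-- minimum
d((-4, -7), (18, -9)) = 22.0907
d((-4, -7), (-30, 25)) = 41.2311
d((23, 9), (-13, -22)) = 47.5079
d((23, 9), (-18, -15)) = 47.5079
d((23, 9), (-28, 20)) = 52.1728
d((23, 9), (-9, -5)) = 34.9285
d((23, 9), (18, -9)) = 18.6815
d((23, 9), (-30, 25)) = 55.3624
d((-13, -22), (-18, -15)) = 8.6023
d((-13, -22), (-28, 20)) = 44.5982
d((-13, -22), (-9, -5)) = 17.4642
d((-13, -22), (18, -9)) = 33.6155
d((-13, -22), (-30, 25)) = 49.98
d((-18, -15), (-28, 20)) = 36.4005
d((-18, -15), (-9, -5)) = 13.4536
d((-18, -15), (18, -9)) = 36.4966
d((-18, -15), (-30, 25)) = 41.7612
d((-28, 20), (-9, -5)) = 31.4006
d((-28, 20), (18, -9)) = 54.3783
d((-28, 20), (-30, 25)) = 5.3852 <-- minimum
d((-9, -5), (18, -9)) = 27.2947
d((-9, -5), (-30, 25)) = 36.6197
d((18, -9), (-30, 25)) = 58.8218

Minimum distance: 5.3852 (tie among 2 pairs: (-4, -7) and (-9, -5); (-28, 20) and (-30, 25))

The minimum Euclidean distance is 5.3852. There is a tie: 2 pairs achieve this minimum — (-4, -7) and (-9, -5); (-28, 20) and (-30, 25). Any of these is a valid closest pair. For 8 points, brute-force pairwise comparison is shown above. For large n, the divide-and-conquer algorithm (sort by x, recurse on halves, check the dividing strip) achieves O(n log n).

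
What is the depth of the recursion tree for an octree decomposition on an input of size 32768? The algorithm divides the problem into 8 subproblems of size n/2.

For divide and conquer with division factor 2:

Problem sizes at each level:
Level 0: 32768
Level 1: 16384
Level 2: 8192
Level 3: 4096
Level 4: 2048
Level 5: 1024
Level 6: 512
Level 7: 256
Level 8: 128
Level 9: 64
Level 10: 32
Level 11: 16
Level 12: 8
Level 13: 4
Level 14: 2
Level 15: 1

The root is level 0 and the size-1 base case is level 15 (the tree spans levels 0 through 15, i.e. 16 levels counting the root), so the depth is the number of divisions: log_2(32768) = 15

The recursion tree depth is log_2(32768) = 15. At each level, the problem size is divided by 2, so it takes 15 divisions to reduce to a base case of size 1. The algorithm makes 8 recursive calls at each level.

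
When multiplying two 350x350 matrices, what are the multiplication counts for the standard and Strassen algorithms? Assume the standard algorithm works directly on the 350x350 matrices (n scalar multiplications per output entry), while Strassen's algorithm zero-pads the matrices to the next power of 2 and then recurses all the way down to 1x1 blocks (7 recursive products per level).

Matrix multiplication for 350x350 matrices:

Strassen's algorithm requires power-of-2 dimensions. Pad 350x350 to 512x512 (next power of 2).

Standard algorithm: 350^3 = 42875000 multiplications
Strassen's algorithm: 7^(log2(512)) = 7^9 = 40353607 multiplications
Savings: 42875000 - 40353607 = 2521393 multiplications

Standard: 42875000 multiplications (350^3). Strassen: 40353607 multiplications (7^9, after padding to 512x512). Strassen reduces 8 recursive multiplications to 7 at each level.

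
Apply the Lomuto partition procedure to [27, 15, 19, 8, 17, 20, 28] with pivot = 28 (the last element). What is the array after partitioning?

Lomuto partition with pivot = 28:

Initial array: [27, 15, 19, 8, 17, 20, 28]

arr[0]=27 <= 28: swap with position 0, array becomes [27, 15, 19, 8, 17, 20, 28]
arr[1]=15 <= 28: swap with position 1, array becomes [27, 15, 19, 8, 17, 20, 28]
arr[2]=19 <= 28: swap with position 2, array becomes [27, 15, 19, 8, 17, 20, 28]
arr[3]=8 <= 28: swap with position 3, array becomes [27, 15, 19, 8, 17, 20, 28]
arr[4]=17 <= 28: swap with position 4, array becomes [27, 15, 19, 8, 17, 20, 28]
arr[5]=20 <= 28: swap with position 5, array becomes [27, 15, 19, 8, 17, 20, 28]

Place pivot at position 6: [27, 15, 19, 8, 17, 20, 28]
Pivot position: 6

After partitioning with pivot 28, the array becomes [27, 15, 19, 8, 17, 20, 28]. The pivot is placed at index 6. All elements to the left of the pivot are <= 28, and all elements to the right are > 28.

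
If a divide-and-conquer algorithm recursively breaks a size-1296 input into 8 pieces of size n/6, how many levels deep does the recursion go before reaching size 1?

For divide and conquer with division factor 6:

Problem sizes at each level:
Level 0: 1296
Level 1: 216
Level 2: 36
Level 3: 6
Level 4: 1

The root is level 0 and the size-1 base case is level 4 (the tree spans levels 0 through 4, i.e. 5 levels counting the root), so the depth is the number of divisions: log_6(1296) = 4

The recursion tree depth is log_6(1296) = 4. At each level, the problem size is divided by 6, so it takes 4 divisions to reduce to a base case of size 1. The algorithm makes 8 recursive calls at each level.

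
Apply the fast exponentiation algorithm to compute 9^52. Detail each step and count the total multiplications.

Computing 9^52 by squaring (build up from 9^1; each line after the first costs one multiplication):

9^1 = 9
9^2 = (9^1)^2 = 9^2 = 81
9^3 = 9 * 9^2 = 9 * 81 = 729
9^6 = (9^3)^2 = 729^2 = 531441
9^12 = (9^6)^2 = 531441^2 = 282429536481
9^13 = 9 * 9^12 = 9 * 282429536481 = 2541865828329
9^26 = (9^13)^2 = 2541865828329^2 = 6461081889226673298932241
9^52 = (9^26)^2 = 6461081889226673298932241^2 = 41745579179292917813953351511015323088870709282081

Result: 41745579179292917813953351511015323088870709282081
Multiplications needed: 7 (7 lines after 9^1)

9^52 = 41745579179292917813953351511015323088870709282081. Using exponentiation by squaring, this requires 7 multiplications. The key idea: if the exponent is even, square the half-power; if odd, multiply by the base once.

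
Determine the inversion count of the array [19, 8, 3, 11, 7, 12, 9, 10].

Finding inversions in [19, 8, 3, 11, 7, 12, 9, 10]:

(0, 1): arr[0]=19 > arr[1]=8
(0, 2): arr[0]=19 > arr[2]=3
(0, 3): arr[0]=19 > arr[3]=11
(0, 4): arr[0]=19 > arr[4]=7
(0, 5): arr[0]=19 > arr[5]=12
(0, 6): arr[0]=19 > arr[6]=9
(0, 7): arr[0]=19 > arr[7]=10
(1, 2): arr[1]=8 > arr[2]=3
(1, 4): arr[1]=8 > arr[4]=7
(3, 4): arr[3]=11 > arr[4]=7
(3, 6): arr[3]=11 > arr[6]=9
(3, 7): arr[3]=11 > arr[7]=10
(5, 6): arr[5]=12 > arr[6]=9
(5, 7): arr[5]=12 > arr[7]=10

Total inversions: 14

The array has 14 inversion(s): (0,1), (0,2), (0,3), (0,4), (0,5), (0,6), (0,7), (1,2), (1,4), (3,4), (3,6), (3,7), (5,6), (5,7). Each pair (i,j) satisfies i < j and arr[i] > arr[j].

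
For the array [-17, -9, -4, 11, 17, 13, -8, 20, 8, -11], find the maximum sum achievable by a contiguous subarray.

Using Kadane's algorithm on [-17, -9, -4, 11, 17, 13, -8, 20, 8, -11]:

Scanning through the array:
Position 1 (value -9): max_ending_here = -9, max_so_far = -9
Position 2 (value -4): max_ending_here = -4, max_so_far = -4
Position 3 (value 11): max_ending_here = 11, max_so_far = 11
Position 4 (value 17): max_ending_here = 28, max_so_far = 28
Position 5 (value 13): max_ending_here = 41, max_so_far = 41
Position 6 (value -8): max_ending_here = 33, max_so_far = 41
Position 7 (value 20): max_ending_here = 53, max_so_far = 53
Position 8 (value 8): max_ending_here = 61, max_so_far = 61
Position 9 (value -11): max_ending_here = 50, max_so_far = 61

Maximum subarray: [11, 17, 13, -8, 20, 8]
Maximum sum: 61

The maximum subarray is [11, 17, 13, -8, 20, 8] with sum 61. This subarray runs from index 3 to index 8.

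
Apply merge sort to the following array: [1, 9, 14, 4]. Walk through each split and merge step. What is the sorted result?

Merge sort trace:

Split: [1, 9, 14, 4] -> [1, 9] and [14, 4]
  Split: [1, 9] -> [1] and [9]
  Merge: [1] + [9] -> [1, 9]
  Split: [14, 4] -> [14] and [4]
  Merge: [14] + [4] -> [4, 14]
Merge: [1, 9] + [4, 14] -> [1, 4, 9, 14]

Final sorted array: [1, 4, 9, 14]

The merge sort proceeds by recursively splitting the array and merging sorted halves.
After all merges, the sorted array is [1, 4, 9, 14].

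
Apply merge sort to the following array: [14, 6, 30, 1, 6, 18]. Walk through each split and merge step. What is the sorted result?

Merge sort trace:

Split: [14, 6, 30, 1, 6, 18] -> [14, 6, 30] and [1, 6, 18]
  Split: [14, 6, 30] -> [14] and [6, 30]
    Split: [6, 30] -> [6] and [30]
    Merge: [6] + [30] -> [6, 30]
  Merge: [14] + [6, 30] -> [6, 14, 30]
  Split: [1, 6, 18] -> [1] and [6, 18]
    Split: [6, 18] -> [6] and [18]
    Merge: [6] + [18] -> [6, 18]
  Merge: [1] + [6, 18] -> [1, 6, 18]
Merge: [6, 14, 30] + [1, 6, 18] -> [1, 6, 6, 14, 18, 30]

Final sorted array: [1, 6, 6, 14, 18, 30]

The merge sort proceeds by recursively splitting the array and merging sorted halves.
After all merges, the sorted array is [1, 6, 6, 14, 18, 30].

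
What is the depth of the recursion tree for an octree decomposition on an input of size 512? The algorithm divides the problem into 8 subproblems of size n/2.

For divide and conquer with division factor 2:

Problem sizes at each level:
Level 0: 512
Level 1: 256
Level 2: 128
Level 3: 64
Level 4: 32
Level 5: 16
Level 6: 8
Level 7: 4
Level 8: 2
Level 9: 1

The root is level 0 and the size-1 base case is level 9 (the tree spans levels 0 through 9, i.e. 10 levels counting the root), so the depth is the number of divisions: log_2(512) = 9

The recursion tree depth is log_2(512) = 9. At each level, the problem size is divided by 2, so it takes 9 divisions to reduce to a base case of size 1. The algorithm makes 8 recursive calls at each level.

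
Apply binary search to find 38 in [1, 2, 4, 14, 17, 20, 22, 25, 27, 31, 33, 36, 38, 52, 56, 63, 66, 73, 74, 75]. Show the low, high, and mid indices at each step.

Binary search for 38 in [1, 2, 4, 14, 17, 20, 22, 25, 27, 31, 33, 36, 38, 52, 56, 63, 66, 73, 74, 75]:

lo=0, hi=19, mid=9, arr[mid]=31 -> 31 < 38, search right half
lo=10, hi=19, mid=14, arr[mid]=56 -> 56 > 38, search left half
lo=10, hi=13, mid=11, arr[mid]=36 -> 36 < 38, search right half
lo=12, hi=13, mid=12, arr[mid]=38 -> Found target at index 12!

Binary search finds 38 at index 12 after 4 comparisons. The search repeatedly halves the search space by comparing with the middle element.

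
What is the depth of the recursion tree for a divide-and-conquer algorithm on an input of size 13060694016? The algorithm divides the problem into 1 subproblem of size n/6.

For divide and conquer with division factor 6:

Problem sizes at each level:
Level 0: 13060694016
Level 1: 2176782336
Level 2: 362797056
Level 3: 60466176
Level 4: 10077696
Level 5: 1679616
Level 6: 279936
Level 7: 46656
Level 8: 7776
Level 9: 1296
Level 10: 216
Level 11: 36
Level 12: 6
Level 13: 1

The root is level 0 and the size-1 base case is level 13 (the tree spans levels 0 through 13, i.e. 14 levels counting the root), so the depth is the number of divisions: log_6(13060694016) = 13

The recursion tree depth is log_6(13060694016) = 13. At each level, the problem size is divided by 6, so it takes 13 divisions to reduce to a base case of size 1. The algorithm makes 1 recursive call at each level.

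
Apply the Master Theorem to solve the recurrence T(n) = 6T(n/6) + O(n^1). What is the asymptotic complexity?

Master Theorem for T(n) = 6T(n/6) + O(n^1):

a = 6, b = 6, c = 1
log_b(a) = log_6(6) = 1.0000

Case 2: c = 1 = log_6(6) = 1.0000
T(n) = O(n^1 log n) = O(n log n)

For T(n) = 6T(n/6) + O(n^1): log_6(6) = 1.0000. This is Case 2 of the Master Theorem (c = log_b(a), equal work at all levels), giving O(n log n).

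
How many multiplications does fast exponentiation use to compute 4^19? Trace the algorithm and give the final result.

Computing 4^19 by squaring (build up from 4^1; each line after the first costs one multiplication):

4^1 = 4
4^2 = (4^1)^2 = 4^2 = 16
4^4 = (4^2)^2 = 16^2 = 256
4^8 = (4^4)^2 = 256^2 = 65536
4^9 = 4 * 4^8 = 4 * 65536 = 262144
4^18 = (4^9)^2 = 262144^2 = 68719476736
4^19 = 4 * 4^18 = 4 * 68719476736 = 274877906944

Result: 274877906944
Multiplications needed: 6 (6 lines after 4^1)

4^19 = 274877906944. Using exponentiation by squaring, this requires 6 multiplications. The key idea: if the exponent is even, square the half-power; if odd, multiply by the base once.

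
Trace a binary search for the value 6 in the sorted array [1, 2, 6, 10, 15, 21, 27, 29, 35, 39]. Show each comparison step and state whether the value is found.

Binary search for 6 in [1, 2, 6, 10, 15, 21, 27, 29, 35, 39]:

lo=0, hi=9, mid=4, arr[mid]=15 -> 15 > 6, search left half
lo=0, hi=3, mid=1, arr[mid]=2 -> 2 < 6, search right half
lo=2, hi=3, mid=2, arr[mid]=6 -> Found target at index 2!

Binary search finds 6 at index 2 after 3 comparisons. The search repeatedly halves the search space by comparing with the middle element.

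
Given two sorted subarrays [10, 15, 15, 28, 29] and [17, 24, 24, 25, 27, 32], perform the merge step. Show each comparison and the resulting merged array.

Merging process:

Compare 10 vs 17: take 10 from left. Merged: [10]
Compare 15 vs 17: take 15 from left. Merged: [10, 15]
Compare 15 vs 17: take 15 from left. Merged: [10, 15, 15]
Compare 28 vs 17: take 17 from right. Merged: [10, 15, 15, 17]
Compare 28 vs 24: take 24 from right. Merged: [10, 15, 15, 17, 24]
Compare 28 vs 24: take 24 from right. Merged: [10, 15, 15, 17, 24, 24]
Compare 28 vs 25: take 25 from right. Merged: [10, 15, 15, 17, 24, 24, 25]
Compare 28 vs 27: take 27 from right. Merged: [10, 15, 15, 17, 24, 24, 25, 27]
Compare 28 vs 32: take 28 from left. Merged: [10, 15, 15, 17, 24, 24, 25, 27, 28]
Compare 29 vs 32: take 29 from left. Merged: [10, 15, 15, 17, 24, 24, 25, 27, 28, 29]
Append remaining from right: [32]. Merged: [10, 15, 15, 17, 24, 24, 25, 27, 28, 29, 32]

Final merged array: [10, 15, 15, 17, 24, 24, 25, 27, 28, 29, 32]
Total comparisons: 10

The merged array is [10, 15, 15, 17, 24, 24, 25, 27, 28, 29, 32], requiring 10 comparisons. The merge step runs in O(n) time where n is the total number of elements.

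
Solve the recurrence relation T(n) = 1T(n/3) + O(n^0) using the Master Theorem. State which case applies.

Master Theorem for T(n) = 1T(n/3) + O(n^0):

a = 1, b = 3, c = 0
log_b(a) = log_3(1) = 0.0000

Case 2: c = 0 = log_3(1) = 0.0000
T(n) = O(n^0 log n) = O(log n)

For T(n) = 1T(n/3) + O(n^0): log_3(1) = 0.0000. This is Case 2 of the Master Theorem (c = log_b(a), equal work at all levels), giving O(log n).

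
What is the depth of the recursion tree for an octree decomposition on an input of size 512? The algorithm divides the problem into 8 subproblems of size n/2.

For divide and conquer with division factor 2:

Problem sizes at each level:
Level 0: 512
Level 1: 256
Level 2: 128
Level 3: 64
Level 4: 32
Level 5: 16
Level 6: 8
Level 7: 4
Level 8: 2
Level 9: 1

The root is level 0 and the size-1 base case is level 9 (the tree spans levels 0 through 9, i.e. 10 levels counting the root), so the depth is the number of divisions: log_2(512) = 9

The recursion tree depth is log_2(512) = 9. At each level, the problem size is divided by 2, so it takes 9 divisions to reduce to a base case of size 1. The algorithm makes 8 recursive calls at each level.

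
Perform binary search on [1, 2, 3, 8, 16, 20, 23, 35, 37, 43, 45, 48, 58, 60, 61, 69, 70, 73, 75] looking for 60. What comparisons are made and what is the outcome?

Binary search for 60 in [1, 2, 3, 8, 16, 20, 23, 35, 37, 43, 45, 48, 58, 60, 61, 69, 70, 73, 75]:

lo=0, hi=18, mid=9, arr[mid]=43 -> 43 < 60, search right half
lo=10, hi=18, mid=14, arr[mid]=61 -> 61 > 60, search left half
lo=10, hi=13, mid=11, arr[mid]=48 -> 48 < 60, search right half
lo=12, hi=13, mid=12, arr[mid]=58 -> 58 < 60, search right half
lo=13, hi=13, mid=13, arr[mid]=60 -> Found target at index 13!

Binary search finds 60 at index 13 after 5 comparisons. The search repeatedly halves the search space by comparing with the middle element.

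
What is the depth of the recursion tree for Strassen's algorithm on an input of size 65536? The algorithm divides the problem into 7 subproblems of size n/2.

For divide and conquer with division factor 2:

Problem sizes at each level:
Level 0: 65536
Level 1: 32768
Level 2: 16384
Level 3: 8192
Level 4: 4096
Level 5: 2048
Level 6: 1024
Level 7: 512
Level 8: 256
Level 9: 128
Level 10: 64
Level 11: 32
Level 12: 16
Level 13: 8
Level 14: 4
Level 15: 2
Level 16: 1

The root is level 0 and the size-1 base case is level 16 (the tree spans levels 0 through 16, i.e. 17 levels counting the root), so the depth is the number of divisions: log_2(65536) = 16

The recursion tree depth is log_2(65536) = 16. At each level, the problem size is divided by 2, so it takes 16 divisions to reduce to a base case of size 1. The algorithm makes 7 recursive calls at each level.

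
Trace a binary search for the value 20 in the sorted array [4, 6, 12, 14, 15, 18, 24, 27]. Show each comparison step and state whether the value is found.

Binary search for 20 in [4, 6, 12, 14, 15, 18, 24, 27]:

lo=0, hi=7, mid=3, arr[mid]=14 -> 14 < 20, search right half
lo=4, hi=7, mid=5, arr[mid]=18 -> 18 < 20, search right half
lo=6, hi=7, mid=6, arr[mid]=24 -> 24 > 20, search left half
lo=6 > hi=5, target 20 not found

Binary search determines that 20 is not in the array after 3 comparisons. The search space was exhausted without finding the target.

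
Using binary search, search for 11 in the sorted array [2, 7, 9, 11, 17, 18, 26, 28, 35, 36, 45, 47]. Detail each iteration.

Binary search for 11 in [2, 7, 9, 11, 17, 18, 26, 28, 35, 36, 45, 47]:

lo=0, hi=11, mid=5, arr[mid]=18 -> 18 > 11, search left half
lo=0, hi=4, mid=2, arr[mid]=9 -> 9 < 11, search right half
lo=3, hi=4, mid=3, arr[mid]=11 -> Found target at index 3!

Binary search finds 11 at index 3 after 3 comparisons. The search repeatedly halves the search space by comparing with the middle element.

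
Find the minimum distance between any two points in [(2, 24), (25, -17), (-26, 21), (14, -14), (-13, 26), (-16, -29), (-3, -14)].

Computing all pairwise distances among 7 points:

d((2, 24), (25, -17)) = 47.0106
d((2, 24), (-26, 21)) = 28.1603
d((2, 24), (14, -14)) = 39.8497
d((2, 24), (-13, 26)) = 15.1327
d((2, 24), (-16, -29)) = 55.9732
d((2, 24), (-3, -14)) = 38.3275
d((25, -17), (-26, 21)) = 63.6003
d((25, -17), (14, -14)) = 11.4018 <-- minimum
d((25, -17), (-13, 26)) = 57.3847
d((25, -17), (-16, -29)) = 42.72
d((25, -17), (-3, -14)) = 28.1603
d((-26, 21), (14, -14)) = 53.1507
d((-26, 21), (-13, 26)) = 13.9284
d((-26, 21), (-16, -29)) = 50.9902
d((-26, 21), (-3, -14)) = 41.8808
d((14, -14), (-13, 26)) = 48.2597
d((14, -14), (-16, -29)) = 33.541
d((14, -14), (-3, -14)) = 17.0
d((-13, 26), (-16, -29)) = 55.0818
d((-13, 26), (-3, -14)) = 41.2311
d((-16, -29), (-3, -14)) = 19.8494

Closest pair: (25, -17) and (14, -14) with distance 11.4018

The closest pair is (25, -17) and (14, -14) with Euclidean distance 11.4018. For 7 points, brute-force pairwise comparison is shown above. For large n, the divide-and-conquer algorithm (sort by x, recurse on halves, check the dividing strip) achieves O(n log n).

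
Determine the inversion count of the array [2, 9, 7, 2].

Finding inversions in [2, 9, 7, 2]:

(1, 2): arr[1]=9 > arr[2]=7
(1, 3): arr[1]=9 > arr[3]=2
(2, 3): arr[2]=7 > arr[3]=2

Total inversions: 3

The array has 3 inversion(s): (1,2), (1,3), (2,3). Each pair (i,j) satisfies i < j and arr[i] > arr[j].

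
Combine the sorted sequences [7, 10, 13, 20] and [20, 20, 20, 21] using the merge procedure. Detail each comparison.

Merging process:

Compare 7 vs 20: take 7 from left. Merged: [7]
Compare 10 vs 20: take 10 from left. Merged: [7, 10]
Compare 13 vs 20: take 13 from left. Merged: [7, 10, 13]
Compare 20 vs 20: take 20 from left. Merged: [7, 10, 13, 20]
Append remaining from right: [20, 20, 20, 21]. Merged: [7, 10, 13, 20, 20, 20, 20, 21]

Final merged array: [7, 10, 13, 20, 20, 20, 20, 21]
Total comparisons: 4

The merged array is [7, 10, 13, 20, 20, 20, 20, 21], requiring 4 comparisons. The merge step runs in O(n) time where n is the total number of elements.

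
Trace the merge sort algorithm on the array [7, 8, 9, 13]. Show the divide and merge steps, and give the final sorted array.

Merge sort trace:

Split: [7, 8, 9, 13] -> [7, 8] and [9, 13]
  Split: [7, 8] -> [7] and [8]
  Merge: [7] + [8] -> [7, 8]
  Split: [9, 13] -> [9] and [13]
  Merge: [9] + [13] -> [9, 13]
Merge: [7, 8] + [9, 13] -> [7, 8, 9, 13]

Final sorted array: [7, 8, 9, 13]

The merge sort proceeds by recursively splitting the array and merging sorted halves.
After all merges, the sorted array is [7, 8, 9, 13].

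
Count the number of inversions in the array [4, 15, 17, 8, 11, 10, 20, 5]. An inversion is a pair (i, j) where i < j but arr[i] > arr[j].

Finding inversions in [4, 15, 17, 8, 11, 10, 20, 5]:

(1, 3): arr[1]=15 > arr[3]=8
(1, 4): arr[1]=15 > arr[4]=11
(1, 5): arr[1]=15 > arr[5]=10
(1, 7): arr[1]=15 > arr[7]=5
(2, 3): arr[2]=17 > arr[3]=8
(2, 4): arr[2]=17 > arr[4]=11
(2, 5): arr[2]=17 > arr[5]=10
(2, 7): arr[2]=17 > arr[7]=5
(3, 7): arr[3]=8 > arr[7]=5
(4, 5): arr[4]=11 > arr[5]=10
(4, 7): arr[4]=11 > arr[7]=5
(5, 7): arr[5]=10 > arr[7]=5
(6, 7): arr[6]=20 > arr[7]=5

Total inversions: 13

The array has 13 inversion(s): (1,3), (1,4), (1,5), (1,7), (2,3), (2,4), (2,5), (2,7), (3,7), (4,5), (4,7), (5,7), (6,7). Each pair (i,j) satisfies i < j and arr[i] > arr[j].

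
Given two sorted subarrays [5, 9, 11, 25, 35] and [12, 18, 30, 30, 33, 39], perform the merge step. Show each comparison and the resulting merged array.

Merging process:

Compare 5 vs 12: take 5 from left. Merged: [5]
Compare 9 vs 12: take 9 from left. Merged: [5, 9]
Compare 11 vs 12: take 11 from left. Merged: [5, 9, 11]
Compare 25 vs 12: take 12 from right. Merged: [5, 9, 11, 12]
Compare 25 vs 18: take 18 from right. Merged: [5, 9, 11, 12, 18]
Compare 25 vs 30: take 25 from left. Merged: [5, 9, 11, 12, 18, 25]
Compare 35 vs 30: take 30 from right. Merged: [5, 9, 11, 12, 18, 25, 30]
Compare 35 vs 30: take 30 from right. Merged: [5, 9, 11, 12, 18, 25, 30, 30]
Compare 35 vs 33: take 33 from right. Merged: [5, 9, 11, 12, 18, 25, 30, 30, 33]
Compare 35 vs 39: take 35 from left. Merged: [5, 9, 11, 12, 18, 25, 30, 30, 33, 35]
Append remaining from right: [39]. Merged: [5, 9, 11, 12, 18, 25, 30, 30, 33, 35, 39]

Final merged array: [5, 9, 11, 12, 18, 25, 30, 30, 33, 35, 39]
Total comparisons: 10

The merged array is [5, 9, 11, 12, 18, 25, 30, 30, 33, 35, 39], requiring 10 comparisons. The merge step runs in O(n) time where n is the total number of elements.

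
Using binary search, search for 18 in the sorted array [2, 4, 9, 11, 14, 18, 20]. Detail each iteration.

Binary search for 18 in [2, 4, 9, 11, 14, 18, 20]:

lo=0, hi=6, mid=3, arr[mid]=11 -> 11 < 18, search right half
lo=4, hi=6, mid=5, arr[mid]=18 -> Found target at index 5!

Binary search finds 18 at index 5 after 2 comparisons. The search repeatedly halves the search space by comparing with the middle element.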